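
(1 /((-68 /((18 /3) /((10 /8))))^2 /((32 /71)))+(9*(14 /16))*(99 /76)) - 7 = 1016903891 /311888800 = 3.26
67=67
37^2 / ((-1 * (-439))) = 1369 / 439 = 3.12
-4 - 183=-187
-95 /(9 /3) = -95 /3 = -31.67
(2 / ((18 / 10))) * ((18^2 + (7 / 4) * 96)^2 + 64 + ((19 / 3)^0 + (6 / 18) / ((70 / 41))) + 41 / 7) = 50848361 / 189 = 269038.95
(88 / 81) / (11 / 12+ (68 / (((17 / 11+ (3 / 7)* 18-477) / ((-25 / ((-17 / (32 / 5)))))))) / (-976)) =4393952 / 3713067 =1.18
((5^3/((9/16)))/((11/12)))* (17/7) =136000/231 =588.74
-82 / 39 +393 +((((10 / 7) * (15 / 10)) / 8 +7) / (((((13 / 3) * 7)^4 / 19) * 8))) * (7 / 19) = 5146709171861 / 13166392512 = 390.90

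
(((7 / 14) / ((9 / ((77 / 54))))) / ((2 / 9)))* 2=77 / 108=0.71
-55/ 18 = -3.06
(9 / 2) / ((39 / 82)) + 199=2710 / 13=208.46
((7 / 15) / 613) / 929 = 7 / 8542155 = 0.00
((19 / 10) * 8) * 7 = 532 / 5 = 106.40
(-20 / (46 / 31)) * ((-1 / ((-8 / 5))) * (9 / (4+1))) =-1395 / 92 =-15.16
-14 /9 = -1.56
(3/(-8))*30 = -45/4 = -11.25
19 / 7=2.71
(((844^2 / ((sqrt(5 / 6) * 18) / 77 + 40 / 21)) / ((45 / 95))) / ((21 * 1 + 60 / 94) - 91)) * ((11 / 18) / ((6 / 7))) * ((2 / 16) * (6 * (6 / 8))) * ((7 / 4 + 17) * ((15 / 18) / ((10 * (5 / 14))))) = -2592928283407 / 128204064 + 235720753037 * sqrt(30) / 569795840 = -17959.12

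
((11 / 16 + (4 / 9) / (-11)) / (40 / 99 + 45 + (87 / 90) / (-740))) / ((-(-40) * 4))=189625 / 2128770752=0.00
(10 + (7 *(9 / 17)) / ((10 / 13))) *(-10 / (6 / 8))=-10076 / 51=-197.57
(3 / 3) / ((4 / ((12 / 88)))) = 0.03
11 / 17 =0.65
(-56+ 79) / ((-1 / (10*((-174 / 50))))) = 4002 / 5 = 800.40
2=2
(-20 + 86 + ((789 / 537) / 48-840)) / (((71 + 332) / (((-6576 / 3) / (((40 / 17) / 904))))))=350022515053 / 216411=1617397.06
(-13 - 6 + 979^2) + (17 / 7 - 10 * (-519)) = 963614.43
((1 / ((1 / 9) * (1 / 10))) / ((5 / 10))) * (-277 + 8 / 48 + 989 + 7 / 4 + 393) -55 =199190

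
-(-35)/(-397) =-0.09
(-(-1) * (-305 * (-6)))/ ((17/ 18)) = 32940/ 17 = 1937.65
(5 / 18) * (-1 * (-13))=65 / 18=3.61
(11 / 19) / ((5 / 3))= 33 / 95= 0.35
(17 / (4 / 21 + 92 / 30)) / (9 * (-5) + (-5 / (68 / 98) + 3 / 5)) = -50575 / 500061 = -0.10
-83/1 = -83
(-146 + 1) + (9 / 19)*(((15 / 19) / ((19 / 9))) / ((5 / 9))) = -992368 / 6859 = -144.68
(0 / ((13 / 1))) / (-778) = 0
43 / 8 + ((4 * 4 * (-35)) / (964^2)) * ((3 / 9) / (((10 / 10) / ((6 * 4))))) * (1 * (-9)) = 2517643 / 464648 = 5.42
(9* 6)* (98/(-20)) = -1323/5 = -264.60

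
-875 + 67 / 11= -9558 / 11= -868.91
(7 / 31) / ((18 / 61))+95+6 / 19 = 1018651 / 10602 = 96.08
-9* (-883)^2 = -7017201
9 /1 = 9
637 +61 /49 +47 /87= 2723141 /4263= 638.79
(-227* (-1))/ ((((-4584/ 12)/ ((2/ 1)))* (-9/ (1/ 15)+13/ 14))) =0.01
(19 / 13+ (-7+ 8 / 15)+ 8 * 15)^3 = 11275589441024 / 7414875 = 1520671.55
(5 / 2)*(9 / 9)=5 / 2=2.50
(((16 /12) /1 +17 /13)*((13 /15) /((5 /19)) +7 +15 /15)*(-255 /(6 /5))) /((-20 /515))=152758991 /936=163204.05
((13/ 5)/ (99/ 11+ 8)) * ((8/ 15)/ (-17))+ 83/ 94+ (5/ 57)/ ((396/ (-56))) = 3318036869/ 3832443450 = 0.87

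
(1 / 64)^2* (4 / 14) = 1 / 14336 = 0.00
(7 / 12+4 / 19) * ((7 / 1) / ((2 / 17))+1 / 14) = 47.29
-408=-408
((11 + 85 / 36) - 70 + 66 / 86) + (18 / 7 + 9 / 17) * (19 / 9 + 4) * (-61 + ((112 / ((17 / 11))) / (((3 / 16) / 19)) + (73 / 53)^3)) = 64337714882430461 / 466223808708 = 137997.49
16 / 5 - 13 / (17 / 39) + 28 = 117 / 85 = 1.38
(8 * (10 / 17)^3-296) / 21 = -14.02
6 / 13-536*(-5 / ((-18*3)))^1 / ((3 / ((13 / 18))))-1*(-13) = 14345 / 9477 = 1.51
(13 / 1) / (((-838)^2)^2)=13 / 493146635536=0.00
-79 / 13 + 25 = 18.92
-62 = -62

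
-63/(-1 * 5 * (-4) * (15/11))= -231/100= -2.31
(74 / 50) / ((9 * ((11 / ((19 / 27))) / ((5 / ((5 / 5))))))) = 703 / 13365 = 0.05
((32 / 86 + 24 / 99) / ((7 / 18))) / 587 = 5232 / 1943557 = 0.00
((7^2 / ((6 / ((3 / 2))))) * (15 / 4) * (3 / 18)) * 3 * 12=275.62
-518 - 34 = -552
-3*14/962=-0.04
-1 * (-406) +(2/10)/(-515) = 1045449/2575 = 406.00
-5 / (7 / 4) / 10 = -2 / 7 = -0.29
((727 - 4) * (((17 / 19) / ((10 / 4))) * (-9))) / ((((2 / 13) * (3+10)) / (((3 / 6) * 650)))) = -7190235 / 19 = -378433.42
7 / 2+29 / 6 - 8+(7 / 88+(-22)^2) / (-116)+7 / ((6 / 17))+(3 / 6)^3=493615 / 30624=16.12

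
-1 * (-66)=66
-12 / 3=-4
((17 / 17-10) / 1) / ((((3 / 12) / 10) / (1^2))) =-360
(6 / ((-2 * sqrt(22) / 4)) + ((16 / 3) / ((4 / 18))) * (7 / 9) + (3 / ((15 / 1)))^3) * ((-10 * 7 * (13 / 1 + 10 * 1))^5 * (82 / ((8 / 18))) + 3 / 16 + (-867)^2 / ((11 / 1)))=-819976281240664932039943 / 22000 + 1053803588628585518829 * sqrt(22) / 968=-32165474601990964126.84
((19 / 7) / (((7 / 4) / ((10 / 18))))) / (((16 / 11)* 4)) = 1045 / 7056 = 0.15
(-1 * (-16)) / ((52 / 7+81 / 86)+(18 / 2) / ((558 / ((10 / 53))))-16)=-15825376 / 7543289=-2.10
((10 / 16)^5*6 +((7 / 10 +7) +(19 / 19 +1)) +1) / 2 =923419 / 163840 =5.64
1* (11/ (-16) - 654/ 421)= -15095/ 6736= -2.24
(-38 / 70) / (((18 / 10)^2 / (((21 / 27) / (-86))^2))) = -665 / 48525156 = -0.00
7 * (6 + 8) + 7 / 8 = 791 / 8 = 98.88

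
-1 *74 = -74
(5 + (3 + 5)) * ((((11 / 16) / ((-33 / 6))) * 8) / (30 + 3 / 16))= -208 / 483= -0.43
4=4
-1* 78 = -78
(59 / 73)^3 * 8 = 1643032 / 389017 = 4.22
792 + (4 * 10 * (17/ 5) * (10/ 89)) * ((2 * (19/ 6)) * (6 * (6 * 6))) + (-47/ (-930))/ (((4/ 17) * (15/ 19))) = 107749365509/ 4966200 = 21696.54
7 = 7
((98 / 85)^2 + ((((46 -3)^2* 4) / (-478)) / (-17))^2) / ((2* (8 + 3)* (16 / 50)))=111308773 / 363175318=0.31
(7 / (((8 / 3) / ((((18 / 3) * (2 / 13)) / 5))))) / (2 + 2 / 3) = 189 / 1040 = 0.18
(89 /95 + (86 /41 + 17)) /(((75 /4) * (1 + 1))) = 156068 /292125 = 0.53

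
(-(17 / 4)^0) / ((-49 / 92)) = 92 / 49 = 1.88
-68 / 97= -0.70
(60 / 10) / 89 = 6 / 89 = 0.07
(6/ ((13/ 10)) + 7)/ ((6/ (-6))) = -151/ 13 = -11.62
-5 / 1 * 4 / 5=-4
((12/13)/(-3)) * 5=-20/13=-1.54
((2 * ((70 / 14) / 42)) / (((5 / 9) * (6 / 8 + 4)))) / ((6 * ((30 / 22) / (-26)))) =-572 / 1995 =-0.29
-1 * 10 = -10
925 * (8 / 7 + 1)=13875 / 7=1982.14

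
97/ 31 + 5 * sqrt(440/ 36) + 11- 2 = 376/ 31 + 5 * sqrt(110)/ 3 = 29.61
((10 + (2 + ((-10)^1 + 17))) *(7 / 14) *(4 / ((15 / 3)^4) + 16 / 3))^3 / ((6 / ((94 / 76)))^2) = 658160577925717 / 118652343750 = 5546.97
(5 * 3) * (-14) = -210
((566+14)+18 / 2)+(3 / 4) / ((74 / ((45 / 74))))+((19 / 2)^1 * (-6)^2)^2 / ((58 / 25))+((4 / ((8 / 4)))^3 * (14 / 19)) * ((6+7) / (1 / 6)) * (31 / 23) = 14330341297399 / 277589392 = 51624.24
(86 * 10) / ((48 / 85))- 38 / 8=1518.17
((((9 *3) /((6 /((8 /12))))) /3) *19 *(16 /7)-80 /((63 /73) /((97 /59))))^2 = 164070363136 /13816089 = 11875.31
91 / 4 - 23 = -1 / 4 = -0.25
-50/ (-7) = 50/ 7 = 7.14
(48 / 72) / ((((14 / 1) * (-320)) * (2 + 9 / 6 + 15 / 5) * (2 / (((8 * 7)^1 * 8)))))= -1 / 195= -0.01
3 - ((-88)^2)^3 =-464404086781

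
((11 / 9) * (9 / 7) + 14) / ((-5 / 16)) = -1744 / 35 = -49.83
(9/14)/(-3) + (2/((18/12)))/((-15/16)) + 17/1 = 9679/630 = 15.36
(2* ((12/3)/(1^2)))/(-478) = -4/239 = -0.02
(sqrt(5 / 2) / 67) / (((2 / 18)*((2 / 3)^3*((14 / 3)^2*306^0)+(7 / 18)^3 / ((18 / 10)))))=236196*sqrt(10) / 22807001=0.03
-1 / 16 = -0.06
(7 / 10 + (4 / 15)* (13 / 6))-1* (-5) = 113 / 18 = 6.28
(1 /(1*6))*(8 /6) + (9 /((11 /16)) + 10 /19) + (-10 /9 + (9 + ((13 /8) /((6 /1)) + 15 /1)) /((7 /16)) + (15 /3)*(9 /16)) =14961299 /210672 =71.02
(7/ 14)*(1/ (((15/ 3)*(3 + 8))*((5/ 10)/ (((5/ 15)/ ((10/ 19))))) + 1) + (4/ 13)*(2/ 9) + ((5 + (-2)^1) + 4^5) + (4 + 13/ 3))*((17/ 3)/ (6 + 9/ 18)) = 1738183207/ 3851172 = 451.34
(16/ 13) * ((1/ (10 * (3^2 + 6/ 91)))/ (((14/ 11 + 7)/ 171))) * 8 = 3648/ 1625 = 2.24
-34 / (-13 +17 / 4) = 136 / 35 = 3.89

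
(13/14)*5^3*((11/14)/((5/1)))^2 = 7865/2744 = 2.87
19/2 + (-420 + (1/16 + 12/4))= -6519/16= -407.44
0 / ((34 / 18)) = 0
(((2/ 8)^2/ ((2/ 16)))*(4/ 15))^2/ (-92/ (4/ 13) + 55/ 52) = -208/ 3485925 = -0.00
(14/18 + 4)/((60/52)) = 559/135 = 4.14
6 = 6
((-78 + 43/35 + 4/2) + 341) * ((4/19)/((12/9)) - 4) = -680214/665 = -1022.88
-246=-246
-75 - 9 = -84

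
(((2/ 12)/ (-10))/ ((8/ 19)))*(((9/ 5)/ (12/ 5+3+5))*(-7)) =399/ 8320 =0.05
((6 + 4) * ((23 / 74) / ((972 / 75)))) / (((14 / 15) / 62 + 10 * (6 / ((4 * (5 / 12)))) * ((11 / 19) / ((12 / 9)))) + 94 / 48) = 16933750 / 1243074681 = 0.01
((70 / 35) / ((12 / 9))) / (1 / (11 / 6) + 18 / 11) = 11 / 16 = 0.69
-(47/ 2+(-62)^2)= -7735/ 2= -3867.50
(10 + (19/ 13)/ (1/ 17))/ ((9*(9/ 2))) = 302/ 351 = 0.86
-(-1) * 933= 933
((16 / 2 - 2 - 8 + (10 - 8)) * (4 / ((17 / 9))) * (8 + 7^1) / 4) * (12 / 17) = 0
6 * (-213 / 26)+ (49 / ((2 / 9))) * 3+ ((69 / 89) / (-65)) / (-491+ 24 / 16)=6936063531 / 11327030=612.35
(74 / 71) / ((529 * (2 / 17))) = 629 / 37559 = 0.02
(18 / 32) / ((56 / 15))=135 / 896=0.15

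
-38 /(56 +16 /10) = -95 /144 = -0.66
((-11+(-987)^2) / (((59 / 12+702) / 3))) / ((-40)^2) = 4383711 / 1696600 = 2.58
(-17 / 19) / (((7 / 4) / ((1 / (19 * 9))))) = -0.00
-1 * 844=-844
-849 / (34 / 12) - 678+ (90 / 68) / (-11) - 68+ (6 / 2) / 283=-110684989 / 105842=-1045.76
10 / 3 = 3.33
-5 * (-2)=10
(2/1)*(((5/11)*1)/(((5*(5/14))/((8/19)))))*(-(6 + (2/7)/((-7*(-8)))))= -856/665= -1.29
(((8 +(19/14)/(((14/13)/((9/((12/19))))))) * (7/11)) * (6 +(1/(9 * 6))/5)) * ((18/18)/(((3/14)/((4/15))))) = 32988971/267300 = 123.42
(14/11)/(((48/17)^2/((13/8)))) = 26299/101376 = 0.26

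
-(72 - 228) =156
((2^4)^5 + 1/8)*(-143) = -1199571087/8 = -149946385.88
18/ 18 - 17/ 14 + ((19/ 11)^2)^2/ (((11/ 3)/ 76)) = 415501479/ 2254714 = 184.28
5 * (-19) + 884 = 789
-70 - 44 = -114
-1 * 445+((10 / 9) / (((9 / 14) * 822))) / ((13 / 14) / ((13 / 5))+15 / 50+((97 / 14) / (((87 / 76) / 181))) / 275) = -3838041631715 / 8624821437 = -445.00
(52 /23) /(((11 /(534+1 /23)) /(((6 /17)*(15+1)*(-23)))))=-61316736 /4301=-14256.39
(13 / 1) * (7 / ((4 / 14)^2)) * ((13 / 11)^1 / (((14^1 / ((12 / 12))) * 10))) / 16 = 0.59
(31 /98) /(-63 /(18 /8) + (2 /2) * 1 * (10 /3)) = -93 /7252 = -0.01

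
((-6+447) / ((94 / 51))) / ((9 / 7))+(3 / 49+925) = 5117989 / 4606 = 1111.16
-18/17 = -1.06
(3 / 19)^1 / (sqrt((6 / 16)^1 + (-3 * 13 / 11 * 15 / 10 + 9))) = 2 * sqrt(7854) / 2261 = 0.08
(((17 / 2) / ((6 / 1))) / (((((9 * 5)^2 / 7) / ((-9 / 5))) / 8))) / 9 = -238 / 30375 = -0.01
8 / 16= 1 / 2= 0.50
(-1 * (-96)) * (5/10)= 48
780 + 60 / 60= 781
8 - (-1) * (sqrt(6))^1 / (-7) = 8 - sqrt(6) / 7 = 7.65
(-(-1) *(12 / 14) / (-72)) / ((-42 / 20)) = 5 / 882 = 0.01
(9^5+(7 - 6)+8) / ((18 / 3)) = 9843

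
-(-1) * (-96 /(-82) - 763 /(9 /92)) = -2877604 /369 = -7798.38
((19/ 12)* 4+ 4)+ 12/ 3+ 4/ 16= 175/ 12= 14.58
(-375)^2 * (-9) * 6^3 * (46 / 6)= -2095875000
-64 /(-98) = 0.65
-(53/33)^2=-2809/1089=-2.58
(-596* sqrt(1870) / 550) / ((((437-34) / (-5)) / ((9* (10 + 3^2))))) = 50958* sqrt(1870) / 22165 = 99.42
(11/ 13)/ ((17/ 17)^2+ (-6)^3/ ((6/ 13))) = -11/ 6071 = -0.00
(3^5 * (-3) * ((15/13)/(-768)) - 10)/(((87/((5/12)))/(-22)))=1629925/1737216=0.94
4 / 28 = 1 / 7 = 0.14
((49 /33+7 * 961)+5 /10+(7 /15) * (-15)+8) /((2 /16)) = 1776716 /33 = 53839.88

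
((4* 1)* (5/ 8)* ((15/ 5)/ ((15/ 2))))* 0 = 0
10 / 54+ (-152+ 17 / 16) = -65125 / 432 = -150.75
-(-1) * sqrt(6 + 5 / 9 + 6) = sqrt(113) / 3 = 3.54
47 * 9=423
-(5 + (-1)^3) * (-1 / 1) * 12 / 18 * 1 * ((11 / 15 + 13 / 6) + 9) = 476 / 15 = 31.73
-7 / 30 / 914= -7 / 27420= -0.00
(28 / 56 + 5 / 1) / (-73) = -11 / 146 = -0.08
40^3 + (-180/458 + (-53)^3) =-19436923/229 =-84877.39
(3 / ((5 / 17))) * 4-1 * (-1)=209 / 5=41.80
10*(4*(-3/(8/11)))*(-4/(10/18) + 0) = 1188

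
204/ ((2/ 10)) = 1020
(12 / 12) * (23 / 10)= 23 / 10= 2.30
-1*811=-811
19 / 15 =1.27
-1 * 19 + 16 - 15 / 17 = -66 / 17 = -3.88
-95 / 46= -2.07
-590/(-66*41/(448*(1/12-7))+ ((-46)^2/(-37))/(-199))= -4038340432/7944317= -508.33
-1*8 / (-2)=4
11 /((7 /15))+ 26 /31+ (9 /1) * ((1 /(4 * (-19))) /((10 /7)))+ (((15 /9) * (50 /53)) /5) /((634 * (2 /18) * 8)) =33703990687 /1385410460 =24.33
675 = 675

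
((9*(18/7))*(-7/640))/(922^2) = -81/272026880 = -0.00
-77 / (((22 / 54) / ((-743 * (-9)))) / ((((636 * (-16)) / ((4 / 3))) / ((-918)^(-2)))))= 8128620561829824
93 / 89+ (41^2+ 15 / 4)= 600143 / 356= 1685.79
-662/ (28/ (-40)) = 6620/ 7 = 945.71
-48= -48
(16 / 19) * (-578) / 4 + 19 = -1951 / 19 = -102.68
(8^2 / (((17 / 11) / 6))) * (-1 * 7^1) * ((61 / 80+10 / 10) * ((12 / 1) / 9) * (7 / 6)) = -405328 / 85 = -4768.56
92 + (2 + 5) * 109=855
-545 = -545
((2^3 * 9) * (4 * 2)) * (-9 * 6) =-31104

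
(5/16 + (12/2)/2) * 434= 1437.62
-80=-80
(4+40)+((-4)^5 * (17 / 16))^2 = 1183788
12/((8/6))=9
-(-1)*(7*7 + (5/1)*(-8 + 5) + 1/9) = 307/9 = 34.11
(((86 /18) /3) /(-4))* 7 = -301 /108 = -2.79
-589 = -589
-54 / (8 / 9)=-243 / 4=-60.75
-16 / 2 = -8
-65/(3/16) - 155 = -1505/3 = -501.67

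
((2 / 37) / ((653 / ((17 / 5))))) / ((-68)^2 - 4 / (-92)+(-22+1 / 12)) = 9384 / 153444940535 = 0.00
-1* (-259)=259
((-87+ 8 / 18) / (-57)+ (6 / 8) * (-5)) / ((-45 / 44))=2651 / 1215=2.18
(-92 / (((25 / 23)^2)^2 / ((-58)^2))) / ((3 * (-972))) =21651857852 / 284765625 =76.03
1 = 1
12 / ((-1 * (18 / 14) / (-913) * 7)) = 3652 / 3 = 1217.33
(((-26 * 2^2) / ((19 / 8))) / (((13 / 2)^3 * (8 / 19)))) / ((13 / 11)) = -704 / 2197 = -0.32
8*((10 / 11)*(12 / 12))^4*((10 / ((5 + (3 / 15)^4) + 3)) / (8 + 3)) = 500000000 / 805416051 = 0.62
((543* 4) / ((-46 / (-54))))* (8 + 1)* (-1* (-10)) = 5277960 / 23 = 229476.52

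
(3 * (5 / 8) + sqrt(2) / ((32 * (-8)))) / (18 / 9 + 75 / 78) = 195 / 308 - 13 * sqrt(2) / 9856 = 0.63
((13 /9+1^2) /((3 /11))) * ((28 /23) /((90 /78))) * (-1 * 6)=-176176 /3105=-56.74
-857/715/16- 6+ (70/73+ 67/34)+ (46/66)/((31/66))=-731261527/440108240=-1.66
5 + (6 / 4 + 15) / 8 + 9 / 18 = 7.56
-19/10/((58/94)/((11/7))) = -9823/2030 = -4.84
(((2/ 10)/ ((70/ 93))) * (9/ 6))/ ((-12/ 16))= -93/ 175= -0.53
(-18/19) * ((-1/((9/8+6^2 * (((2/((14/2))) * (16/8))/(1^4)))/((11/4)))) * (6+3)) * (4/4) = 308/285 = 1.08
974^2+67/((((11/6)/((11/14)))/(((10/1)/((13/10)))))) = 86349616/91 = 948896.88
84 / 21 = 4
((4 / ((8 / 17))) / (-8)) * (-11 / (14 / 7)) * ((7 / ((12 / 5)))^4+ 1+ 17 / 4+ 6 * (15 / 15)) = 324240235 / 663552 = 488.64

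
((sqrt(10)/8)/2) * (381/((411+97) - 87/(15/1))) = 635 * sqrt(10)/13392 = 0.15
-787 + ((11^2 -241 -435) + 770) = -572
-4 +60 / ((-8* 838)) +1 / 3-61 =-325189 / 5028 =-64.68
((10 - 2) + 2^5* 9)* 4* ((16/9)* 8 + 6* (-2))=23680/9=2631.11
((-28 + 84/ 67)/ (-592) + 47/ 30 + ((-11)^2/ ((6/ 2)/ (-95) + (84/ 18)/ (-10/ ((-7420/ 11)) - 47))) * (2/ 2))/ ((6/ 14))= -624788246004853/ 290182889970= -2153.08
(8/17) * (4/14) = 16/119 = 0.13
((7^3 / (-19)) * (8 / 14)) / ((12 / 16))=-13.75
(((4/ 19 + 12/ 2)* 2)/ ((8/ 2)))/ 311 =59/ 5909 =0.01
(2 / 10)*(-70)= -14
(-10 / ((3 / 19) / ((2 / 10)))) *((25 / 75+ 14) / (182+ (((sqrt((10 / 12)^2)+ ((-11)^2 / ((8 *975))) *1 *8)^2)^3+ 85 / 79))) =-788577356132718750000000 / 798526855857954575883751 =-0.99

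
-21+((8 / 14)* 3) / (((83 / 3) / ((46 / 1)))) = -10545 / 581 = -18.15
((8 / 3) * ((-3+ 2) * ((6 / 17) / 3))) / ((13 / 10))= -160 / 663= -0.24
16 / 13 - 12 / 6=-10 / 13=-0.77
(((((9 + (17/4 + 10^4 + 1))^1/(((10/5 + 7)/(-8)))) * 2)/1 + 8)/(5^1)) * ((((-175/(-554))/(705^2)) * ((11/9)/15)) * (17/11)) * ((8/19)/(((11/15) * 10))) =-0.00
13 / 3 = 4.33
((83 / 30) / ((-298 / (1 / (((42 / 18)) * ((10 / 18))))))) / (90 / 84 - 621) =249 / 21552850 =0.00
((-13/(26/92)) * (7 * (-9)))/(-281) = -2898/281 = -10.31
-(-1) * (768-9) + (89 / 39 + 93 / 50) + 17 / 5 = 1494757 / 1950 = 766.54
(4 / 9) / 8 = 1 / 18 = 0.06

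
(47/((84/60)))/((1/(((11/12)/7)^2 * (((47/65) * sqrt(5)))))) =267289 * sqrt(5)/642096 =0.93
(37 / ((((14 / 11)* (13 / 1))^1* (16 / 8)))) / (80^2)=407 / 2329600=0.00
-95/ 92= -1.03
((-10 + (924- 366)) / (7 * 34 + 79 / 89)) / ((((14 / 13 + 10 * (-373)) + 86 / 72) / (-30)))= 228252960 / 12363817199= 0.02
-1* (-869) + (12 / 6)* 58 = 985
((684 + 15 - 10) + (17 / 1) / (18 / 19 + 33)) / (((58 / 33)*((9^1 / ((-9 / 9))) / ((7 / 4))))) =-76.28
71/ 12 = 5.92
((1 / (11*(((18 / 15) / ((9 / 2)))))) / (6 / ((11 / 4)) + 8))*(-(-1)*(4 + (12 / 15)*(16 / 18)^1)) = 53 / 336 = 0.16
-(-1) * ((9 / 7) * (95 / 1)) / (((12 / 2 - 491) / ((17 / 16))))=-2907 / 10864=-0.27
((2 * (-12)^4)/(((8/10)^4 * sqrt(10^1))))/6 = 3375 * sqrt(10)/2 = 5336.34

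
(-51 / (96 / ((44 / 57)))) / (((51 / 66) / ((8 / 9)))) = -242 / 513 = -0.47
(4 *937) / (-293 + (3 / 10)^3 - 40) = -3748000 / 332973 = -11.26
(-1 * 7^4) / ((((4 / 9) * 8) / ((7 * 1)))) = -151263 / 32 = -4726.97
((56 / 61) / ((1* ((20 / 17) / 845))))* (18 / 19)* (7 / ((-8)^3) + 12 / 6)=184075983 / 148352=1240.81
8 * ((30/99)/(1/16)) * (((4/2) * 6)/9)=5120/99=51.72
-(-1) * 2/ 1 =2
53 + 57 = 110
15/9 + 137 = 416/3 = 138.67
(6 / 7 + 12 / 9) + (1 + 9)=256 / 21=12.19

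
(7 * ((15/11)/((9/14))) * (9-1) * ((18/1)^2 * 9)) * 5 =19051200/11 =1731927.27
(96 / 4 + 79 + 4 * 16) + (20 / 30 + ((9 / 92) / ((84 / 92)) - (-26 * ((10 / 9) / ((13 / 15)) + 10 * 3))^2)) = -166658521 / 252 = -661343.34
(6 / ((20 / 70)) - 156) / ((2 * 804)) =-45 / 536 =-0.08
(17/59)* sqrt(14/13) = 17* sqrt(182)/767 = 0.30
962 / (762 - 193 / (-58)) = 55796 / 44389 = 1.26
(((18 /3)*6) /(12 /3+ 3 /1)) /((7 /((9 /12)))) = 27 /49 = 0.55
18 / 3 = 6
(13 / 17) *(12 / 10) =78 / 85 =0.92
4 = 4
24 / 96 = 1 / 4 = 0.25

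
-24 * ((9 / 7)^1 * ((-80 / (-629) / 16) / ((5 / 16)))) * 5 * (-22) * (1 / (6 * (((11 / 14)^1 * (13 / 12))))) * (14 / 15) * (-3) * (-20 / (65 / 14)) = 21676032 / 106301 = 203.91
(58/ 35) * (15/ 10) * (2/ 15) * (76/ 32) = 551/ 700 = 0.79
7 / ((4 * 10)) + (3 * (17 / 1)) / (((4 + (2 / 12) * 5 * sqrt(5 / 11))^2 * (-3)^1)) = -0.64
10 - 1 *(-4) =14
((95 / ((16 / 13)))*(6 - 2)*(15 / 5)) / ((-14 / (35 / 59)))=-18525 / 472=-39.25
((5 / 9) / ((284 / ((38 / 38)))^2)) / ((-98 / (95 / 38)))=-25 / 142277184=-0.00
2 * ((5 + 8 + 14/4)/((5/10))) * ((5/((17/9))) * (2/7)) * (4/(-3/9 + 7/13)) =115830/119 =973.36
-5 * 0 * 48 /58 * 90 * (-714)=0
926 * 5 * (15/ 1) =69450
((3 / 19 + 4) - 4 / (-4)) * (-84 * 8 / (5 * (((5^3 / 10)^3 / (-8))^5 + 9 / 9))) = 3367254360064 / 4213125932779450167195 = 0.00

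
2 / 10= 1 / 5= 0.20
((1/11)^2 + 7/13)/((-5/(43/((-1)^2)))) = -7396/1573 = -4.70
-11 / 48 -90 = -4331 / 48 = -90.23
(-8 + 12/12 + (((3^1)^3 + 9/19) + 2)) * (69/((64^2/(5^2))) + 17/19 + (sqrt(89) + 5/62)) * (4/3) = 479546193/11459584 + 1708 * sqrt(89)/57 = 324.54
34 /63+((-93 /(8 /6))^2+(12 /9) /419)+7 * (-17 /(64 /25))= 8141461553 /1689408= 4819.12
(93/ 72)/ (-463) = -31/ 11112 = -0.00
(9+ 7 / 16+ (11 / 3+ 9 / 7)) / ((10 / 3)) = 967 / 224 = 4.32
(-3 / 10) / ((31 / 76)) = -114 / 155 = -0.74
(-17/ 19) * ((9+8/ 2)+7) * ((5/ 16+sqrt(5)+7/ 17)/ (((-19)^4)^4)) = -340 * sqrt(5)/ 5480386857784802185939 - 985/ 21921547431139208743756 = -0.00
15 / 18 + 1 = 11 / 6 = 1.83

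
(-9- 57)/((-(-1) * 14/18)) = -594/7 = -84.86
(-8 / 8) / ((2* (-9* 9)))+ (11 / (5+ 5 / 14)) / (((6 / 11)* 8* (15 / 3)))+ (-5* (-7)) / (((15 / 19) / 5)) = 17963123 / 81000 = 221.77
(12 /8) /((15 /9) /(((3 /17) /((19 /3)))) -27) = 81 /1772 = 0.05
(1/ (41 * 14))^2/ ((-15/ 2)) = -0.00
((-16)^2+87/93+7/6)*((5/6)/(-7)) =-30.73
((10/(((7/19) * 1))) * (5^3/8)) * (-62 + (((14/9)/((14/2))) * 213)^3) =2427261875/54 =44949293.98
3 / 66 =1 / 22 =0.05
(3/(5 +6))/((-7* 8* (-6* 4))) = 1/4928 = 0.00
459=459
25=25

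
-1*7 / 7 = -1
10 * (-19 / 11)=-17.27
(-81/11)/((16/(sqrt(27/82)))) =-243 * sqrt(246)/14432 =-0.26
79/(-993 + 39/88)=-6952/87345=-0.08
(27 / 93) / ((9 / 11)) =11 / 31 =0.35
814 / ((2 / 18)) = 7326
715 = 715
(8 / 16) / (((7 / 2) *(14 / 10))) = 5 / 49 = 0.10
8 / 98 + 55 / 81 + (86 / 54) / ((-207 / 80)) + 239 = 65492530 / 273861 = 239.15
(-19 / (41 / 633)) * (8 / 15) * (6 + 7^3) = -11193128 / 205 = -54600.62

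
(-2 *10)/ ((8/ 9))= -45/ 2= -22.50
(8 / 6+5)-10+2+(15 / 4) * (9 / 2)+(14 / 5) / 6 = 627 / 40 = 15.68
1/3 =0.33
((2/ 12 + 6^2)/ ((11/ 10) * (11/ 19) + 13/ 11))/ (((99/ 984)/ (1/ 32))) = 120745/ 19548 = 6.18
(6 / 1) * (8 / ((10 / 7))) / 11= 168 / 55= 3.05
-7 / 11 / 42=-1 / 66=-0.02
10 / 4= 5 / 2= 2.50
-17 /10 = -1.70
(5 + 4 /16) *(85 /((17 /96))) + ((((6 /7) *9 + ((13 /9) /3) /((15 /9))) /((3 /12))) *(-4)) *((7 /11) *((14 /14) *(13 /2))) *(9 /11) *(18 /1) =-5280.52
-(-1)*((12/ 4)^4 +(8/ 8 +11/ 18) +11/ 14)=5254/ 63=83.40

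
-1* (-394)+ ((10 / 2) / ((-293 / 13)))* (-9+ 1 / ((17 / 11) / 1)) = 1971744 / 4981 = 395.85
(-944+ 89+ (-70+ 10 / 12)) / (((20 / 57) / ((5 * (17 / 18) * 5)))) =-8955175 / 144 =-62188.72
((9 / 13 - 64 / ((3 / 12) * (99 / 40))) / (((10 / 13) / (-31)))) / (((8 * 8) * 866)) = 4099099 / 54869760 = 0.07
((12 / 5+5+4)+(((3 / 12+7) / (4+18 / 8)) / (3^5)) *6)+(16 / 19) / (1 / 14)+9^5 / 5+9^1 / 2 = 910897019 / 76950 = 11837.52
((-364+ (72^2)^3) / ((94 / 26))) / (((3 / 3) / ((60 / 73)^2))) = 6519898435752000 / 250463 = 26031383620.54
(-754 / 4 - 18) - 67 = -273.50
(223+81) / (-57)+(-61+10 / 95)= -3775 / 57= -66.23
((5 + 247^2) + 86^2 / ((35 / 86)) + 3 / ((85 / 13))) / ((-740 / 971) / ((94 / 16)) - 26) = -430051644107 / 141905358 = -3030.55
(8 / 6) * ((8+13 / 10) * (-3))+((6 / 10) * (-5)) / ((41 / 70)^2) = -386166 / 8405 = -45.94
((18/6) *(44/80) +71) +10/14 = 10271/140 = 73.36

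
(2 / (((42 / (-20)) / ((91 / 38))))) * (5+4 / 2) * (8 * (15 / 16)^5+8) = -822617705 / 3735552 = -220.21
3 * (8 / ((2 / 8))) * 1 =96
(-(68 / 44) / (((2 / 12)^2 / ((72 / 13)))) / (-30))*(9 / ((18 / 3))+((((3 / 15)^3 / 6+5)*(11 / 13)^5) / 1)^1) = 1250691677424 / 33184311875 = 37.69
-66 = -66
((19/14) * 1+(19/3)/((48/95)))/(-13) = -14003/13104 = -1.07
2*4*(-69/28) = -138/7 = -19.71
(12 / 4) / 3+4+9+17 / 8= 16.12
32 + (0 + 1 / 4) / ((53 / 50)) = 3417 / 106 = 32.24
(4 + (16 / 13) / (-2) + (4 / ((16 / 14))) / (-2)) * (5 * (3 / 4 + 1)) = 2975 / 208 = 14.30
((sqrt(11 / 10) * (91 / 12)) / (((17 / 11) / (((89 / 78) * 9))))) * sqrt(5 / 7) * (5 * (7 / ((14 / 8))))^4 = 9790000 * sqrt(154) / 17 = 7146512.06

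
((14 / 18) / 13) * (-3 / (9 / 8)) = -56 / 351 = -0.16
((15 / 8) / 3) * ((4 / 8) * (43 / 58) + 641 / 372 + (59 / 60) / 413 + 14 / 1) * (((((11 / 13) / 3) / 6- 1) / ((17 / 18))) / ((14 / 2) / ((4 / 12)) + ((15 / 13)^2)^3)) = -503215102308061 / 1157999460416064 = -0.43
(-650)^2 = 422500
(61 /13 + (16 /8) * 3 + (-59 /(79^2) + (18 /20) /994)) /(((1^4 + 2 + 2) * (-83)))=-8616046277 /334681738300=-0.03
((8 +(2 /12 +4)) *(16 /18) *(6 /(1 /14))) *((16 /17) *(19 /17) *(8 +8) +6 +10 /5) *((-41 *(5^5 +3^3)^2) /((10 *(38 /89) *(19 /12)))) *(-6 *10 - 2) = 43958212953428393984 /521645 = 84268444926009.82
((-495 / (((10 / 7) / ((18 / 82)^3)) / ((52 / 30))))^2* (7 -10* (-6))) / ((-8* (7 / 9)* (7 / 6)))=-176932741943529 / 475010424100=-372.48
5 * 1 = 5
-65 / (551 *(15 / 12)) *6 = -312 / 551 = -0.57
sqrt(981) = 3 * sqrt(109) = 31.32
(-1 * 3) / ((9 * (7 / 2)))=-2 / 21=-0.10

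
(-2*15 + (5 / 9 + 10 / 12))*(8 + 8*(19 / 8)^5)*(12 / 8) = -26287.16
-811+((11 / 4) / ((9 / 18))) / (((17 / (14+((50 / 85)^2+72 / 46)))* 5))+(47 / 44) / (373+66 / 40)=-37719043228617 / 46568582885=-809.97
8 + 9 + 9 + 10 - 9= 27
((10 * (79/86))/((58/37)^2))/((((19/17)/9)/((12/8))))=248206545/5496776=45.15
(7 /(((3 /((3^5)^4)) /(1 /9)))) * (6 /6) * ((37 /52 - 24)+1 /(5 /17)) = -4674486480111 /260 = -17978794154.27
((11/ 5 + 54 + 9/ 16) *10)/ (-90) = -4541/ 720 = -6.31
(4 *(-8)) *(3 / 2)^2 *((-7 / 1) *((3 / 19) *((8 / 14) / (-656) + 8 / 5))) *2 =991332 / 3895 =254.51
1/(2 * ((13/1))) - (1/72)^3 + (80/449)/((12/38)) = 1313018419/2178648576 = 0.60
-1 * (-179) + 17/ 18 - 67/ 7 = 21467/ 126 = 170.37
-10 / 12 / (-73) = 5 / 438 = 0.01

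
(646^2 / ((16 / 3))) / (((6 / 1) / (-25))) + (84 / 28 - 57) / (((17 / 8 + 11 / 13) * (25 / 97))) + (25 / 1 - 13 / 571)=-326073.67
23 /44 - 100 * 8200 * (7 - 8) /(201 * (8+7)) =7229869 /26532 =272.50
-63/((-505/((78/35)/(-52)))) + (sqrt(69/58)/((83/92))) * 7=-27/5050 + 322 * sqrt(4002)/2407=8.46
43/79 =0.54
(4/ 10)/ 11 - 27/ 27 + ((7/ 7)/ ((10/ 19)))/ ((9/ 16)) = 239/ 99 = 2.41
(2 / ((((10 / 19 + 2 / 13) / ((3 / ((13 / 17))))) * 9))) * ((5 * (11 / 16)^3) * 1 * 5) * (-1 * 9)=-10747825 / 114688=-93.71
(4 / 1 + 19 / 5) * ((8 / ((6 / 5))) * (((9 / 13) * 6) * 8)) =1728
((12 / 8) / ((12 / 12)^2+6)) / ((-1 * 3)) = -1 / 14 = -0.07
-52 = -52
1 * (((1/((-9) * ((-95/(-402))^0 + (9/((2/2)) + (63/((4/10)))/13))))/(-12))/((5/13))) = 169/155250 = 0.00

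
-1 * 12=-12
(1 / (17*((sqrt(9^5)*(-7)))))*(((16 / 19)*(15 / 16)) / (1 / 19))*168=-40 / 459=-0.09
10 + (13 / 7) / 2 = 153 / 14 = 10.93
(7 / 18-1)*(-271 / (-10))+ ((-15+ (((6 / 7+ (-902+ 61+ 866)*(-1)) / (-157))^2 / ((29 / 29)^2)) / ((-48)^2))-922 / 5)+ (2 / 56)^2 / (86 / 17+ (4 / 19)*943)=-10977399624675397 / 50830450021120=-215.96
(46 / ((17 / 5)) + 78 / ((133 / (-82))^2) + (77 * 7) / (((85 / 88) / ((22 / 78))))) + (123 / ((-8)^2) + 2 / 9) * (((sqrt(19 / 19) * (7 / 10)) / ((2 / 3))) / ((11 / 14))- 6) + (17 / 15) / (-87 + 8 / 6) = 4043423447116091 / 21218886648960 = 190.56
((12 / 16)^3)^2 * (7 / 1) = 5103 / 4096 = 1.25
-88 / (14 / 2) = -88 / 7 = -12.57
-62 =-62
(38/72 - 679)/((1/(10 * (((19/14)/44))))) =-2320375/11088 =-209.27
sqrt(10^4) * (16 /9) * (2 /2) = 1600 /9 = 177.78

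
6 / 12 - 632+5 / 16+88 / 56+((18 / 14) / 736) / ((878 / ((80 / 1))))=-712009969 / 1130864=-629.62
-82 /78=-41 /39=-1.05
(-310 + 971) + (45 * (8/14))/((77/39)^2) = 27707263/41503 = 667.60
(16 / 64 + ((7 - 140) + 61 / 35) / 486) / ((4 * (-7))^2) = -683 / 26671680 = -0.00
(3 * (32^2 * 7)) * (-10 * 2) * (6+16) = -9461760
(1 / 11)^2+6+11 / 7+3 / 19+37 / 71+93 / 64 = 9.71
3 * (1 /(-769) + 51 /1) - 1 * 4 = 149.00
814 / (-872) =-407 / 436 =-0.93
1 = 1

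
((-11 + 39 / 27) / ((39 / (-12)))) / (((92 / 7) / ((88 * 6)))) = 105952 / 897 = 118.12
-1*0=0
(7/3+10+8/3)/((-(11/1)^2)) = -15/121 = -0.12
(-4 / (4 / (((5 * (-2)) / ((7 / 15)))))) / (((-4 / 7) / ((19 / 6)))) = -475 / 4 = -118.75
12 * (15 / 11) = 180 / 11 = 16.36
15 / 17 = 0.88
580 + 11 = 591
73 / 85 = 0.86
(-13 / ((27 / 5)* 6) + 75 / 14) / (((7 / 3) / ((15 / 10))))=1405 / 441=3.19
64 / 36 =16 / 9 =1.78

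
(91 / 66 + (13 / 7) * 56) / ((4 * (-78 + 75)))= -6955 / 792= -8.78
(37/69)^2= 1369/4761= 0.29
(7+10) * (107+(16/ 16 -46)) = 1054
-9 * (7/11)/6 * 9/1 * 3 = -567/22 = -25.77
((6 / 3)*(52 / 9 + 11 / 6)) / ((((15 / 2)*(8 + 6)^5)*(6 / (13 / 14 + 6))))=13289 / 3049462080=0.00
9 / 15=3 / 5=0.60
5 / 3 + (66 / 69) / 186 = 1192 / 713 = 1.67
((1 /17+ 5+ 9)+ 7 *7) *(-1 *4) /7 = -4288 /119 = -36.03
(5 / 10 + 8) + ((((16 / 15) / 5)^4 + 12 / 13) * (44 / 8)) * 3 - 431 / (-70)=28718191393 / 959765625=29.92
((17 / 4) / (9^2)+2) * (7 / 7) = 665 / 324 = 2.05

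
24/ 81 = 8/ 27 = 0.30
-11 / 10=-1.10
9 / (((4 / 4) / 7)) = 63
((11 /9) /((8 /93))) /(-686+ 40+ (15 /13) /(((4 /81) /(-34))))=-4433 /449412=-0.01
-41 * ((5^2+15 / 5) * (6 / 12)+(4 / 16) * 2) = -1189 / 2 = -594.50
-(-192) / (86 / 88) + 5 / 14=118487 / 602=196.82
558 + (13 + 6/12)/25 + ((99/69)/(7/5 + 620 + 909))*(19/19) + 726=5651851671/4399900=1284.54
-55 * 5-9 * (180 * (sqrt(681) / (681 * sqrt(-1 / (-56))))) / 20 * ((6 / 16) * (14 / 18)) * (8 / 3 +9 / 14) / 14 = -275-417 * sqrt(9534) / 25424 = -276.60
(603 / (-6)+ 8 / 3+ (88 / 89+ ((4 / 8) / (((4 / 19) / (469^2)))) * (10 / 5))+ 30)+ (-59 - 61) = 1044627.91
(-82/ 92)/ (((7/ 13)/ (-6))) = 1599/ 161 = 9.93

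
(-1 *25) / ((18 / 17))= -425 / 18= -23.61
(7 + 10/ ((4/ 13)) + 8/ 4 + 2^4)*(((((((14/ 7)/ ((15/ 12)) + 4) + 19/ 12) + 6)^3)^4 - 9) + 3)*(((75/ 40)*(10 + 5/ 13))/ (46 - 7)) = 1379893719509506392880786773097191863/ 1744005758976000000000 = 791220850279598.01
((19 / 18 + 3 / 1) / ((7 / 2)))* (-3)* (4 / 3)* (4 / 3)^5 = -299008 / 15309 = -19.53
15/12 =5/4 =1.25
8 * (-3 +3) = 0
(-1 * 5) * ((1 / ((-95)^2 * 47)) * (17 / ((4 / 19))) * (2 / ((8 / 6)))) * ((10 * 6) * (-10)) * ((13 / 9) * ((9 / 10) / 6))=663 / 3572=0.19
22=22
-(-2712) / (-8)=-339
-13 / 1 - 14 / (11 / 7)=-241 / 11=-21.91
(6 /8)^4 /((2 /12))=243 /128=1.90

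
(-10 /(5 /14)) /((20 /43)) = -301 /5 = -60.20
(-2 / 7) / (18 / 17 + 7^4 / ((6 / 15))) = -68 / 1428847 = -0.00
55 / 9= 6.11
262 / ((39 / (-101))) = -26462 / 39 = -678.51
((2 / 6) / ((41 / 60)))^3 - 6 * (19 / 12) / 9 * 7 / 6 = -8302493 / 7443468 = -1.12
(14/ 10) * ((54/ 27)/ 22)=7/ 55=0.13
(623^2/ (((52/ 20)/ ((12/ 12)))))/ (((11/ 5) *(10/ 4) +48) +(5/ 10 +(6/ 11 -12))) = 21347095/ 6084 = 3508.73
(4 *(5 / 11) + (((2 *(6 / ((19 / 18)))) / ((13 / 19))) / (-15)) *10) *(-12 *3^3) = 428976 / 143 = 2999.83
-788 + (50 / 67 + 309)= -32043 / 67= -478.25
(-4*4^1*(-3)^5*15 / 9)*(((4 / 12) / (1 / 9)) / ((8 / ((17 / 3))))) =13770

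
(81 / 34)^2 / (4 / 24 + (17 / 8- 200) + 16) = -39366 / 1260329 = -0.03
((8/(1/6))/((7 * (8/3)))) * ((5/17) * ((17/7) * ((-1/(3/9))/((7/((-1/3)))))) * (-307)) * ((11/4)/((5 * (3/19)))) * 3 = -577467/686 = -841.79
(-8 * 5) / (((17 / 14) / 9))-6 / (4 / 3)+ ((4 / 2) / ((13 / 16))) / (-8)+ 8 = -129629 / 442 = -293.28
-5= -5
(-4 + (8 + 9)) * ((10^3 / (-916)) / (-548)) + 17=1068307 / 62746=17.03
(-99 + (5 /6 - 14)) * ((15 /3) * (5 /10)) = -3365 /12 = -280.42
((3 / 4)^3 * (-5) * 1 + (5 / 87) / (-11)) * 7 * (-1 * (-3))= -906605 / 20416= -44.41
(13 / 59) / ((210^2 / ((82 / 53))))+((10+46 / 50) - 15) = -56263379 / 13790070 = -4.08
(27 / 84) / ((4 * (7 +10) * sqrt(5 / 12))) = 9 * sqrt(15) / 4760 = 0.01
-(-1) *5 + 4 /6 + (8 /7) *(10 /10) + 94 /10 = 1702 /105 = 16.21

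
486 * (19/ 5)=9234/ 5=1846.80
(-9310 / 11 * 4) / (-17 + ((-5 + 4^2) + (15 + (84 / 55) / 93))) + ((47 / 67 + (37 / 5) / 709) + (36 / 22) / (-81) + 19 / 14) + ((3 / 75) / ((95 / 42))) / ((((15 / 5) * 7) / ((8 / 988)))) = -221722560122865117989 / 593749781157282750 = -373.43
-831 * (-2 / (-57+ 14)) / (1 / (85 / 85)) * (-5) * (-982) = -8160420 / 43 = -189777.21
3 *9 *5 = 135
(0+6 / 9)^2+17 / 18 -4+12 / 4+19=19.39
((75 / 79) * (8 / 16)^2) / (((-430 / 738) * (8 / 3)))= -16605 / 108704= -0.15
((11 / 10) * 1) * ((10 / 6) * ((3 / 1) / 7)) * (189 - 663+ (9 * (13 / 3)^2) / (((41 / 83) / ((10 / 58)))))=-775423 / 2378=-326.08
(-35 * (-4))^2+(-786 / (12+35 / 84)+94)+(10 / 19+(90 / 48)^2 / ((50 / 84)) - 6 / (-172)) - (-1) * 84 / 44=19639.07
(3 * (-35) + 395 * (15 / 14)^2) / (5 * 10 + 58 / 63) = 614655 / 89824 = 6.84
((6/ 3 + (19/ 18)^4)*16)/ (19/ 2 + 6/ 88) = 14972012/ 2762181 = 5.42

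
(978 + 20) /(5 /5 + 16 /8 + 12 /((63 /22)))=20958 /151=138.79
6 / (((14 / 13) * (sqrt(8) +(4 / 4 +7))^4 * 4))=4407 / 4302592- 351 * sqrt(2) / 537824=0.00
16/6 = 8/3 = 2.67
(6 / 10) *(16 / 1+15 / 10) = 21 / 2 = 10.50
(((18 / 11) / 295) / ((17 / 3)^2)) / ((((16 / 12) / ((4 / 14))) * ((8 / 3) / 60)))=0.00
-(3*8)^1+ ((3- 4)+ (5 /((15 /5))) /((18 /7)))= -1315 /54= -24.35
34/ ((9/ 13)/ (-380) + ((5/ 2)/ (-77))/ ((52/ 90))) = -3233230/ 5517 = -586.05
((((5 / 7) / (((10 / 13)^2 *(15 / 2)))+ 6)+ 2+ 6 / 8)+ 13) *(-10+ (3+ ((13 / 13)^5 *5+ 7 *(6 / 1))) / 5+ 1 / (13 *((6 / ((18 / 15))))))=46013 / 136500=0.34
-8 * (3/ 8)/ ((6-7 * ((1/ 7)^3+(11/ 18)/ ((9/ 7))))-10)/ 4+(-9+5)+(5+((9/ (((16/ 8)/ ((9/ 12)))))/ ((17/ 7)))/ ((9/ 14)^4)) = 4452142067/ 481881150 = 9.24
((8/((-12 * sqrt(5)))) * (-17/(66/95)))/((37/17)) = 5491 * sqrt(5)/3663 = 3.35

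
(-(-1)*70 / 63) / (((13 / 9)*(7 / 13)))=10 / 7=1.43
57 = 57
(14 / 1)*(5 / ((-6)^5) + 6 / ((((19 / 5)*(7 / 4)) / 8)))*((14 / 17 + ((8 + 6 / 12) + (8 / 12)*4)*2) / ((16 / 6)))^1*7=61707326765 / 10046592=6142.12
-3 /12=-1 /4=-0.25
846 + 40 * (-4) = 686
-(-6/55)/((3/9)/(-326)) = -5868/55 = -106.69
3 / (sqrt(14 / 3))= 3 *sqrt(42) / 14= 1.39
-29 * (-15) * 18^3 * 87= 220712040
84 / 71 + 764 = 54328 / 71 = 765.18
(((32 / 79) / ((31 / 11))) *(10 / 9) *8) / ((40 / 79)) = 2.52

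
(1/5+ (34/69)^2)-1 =-13264/23805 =-0.56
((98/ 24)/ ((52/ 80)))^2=60025/ 1521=39.46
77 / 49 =11 / 7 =1.57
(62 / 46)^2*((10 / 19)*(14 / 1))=134540 / 10051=13.39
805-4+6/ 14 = 5610/ 7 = 801.43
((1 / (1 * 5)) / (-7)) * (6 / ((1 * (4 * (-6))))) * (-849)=-849 / 140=-6.06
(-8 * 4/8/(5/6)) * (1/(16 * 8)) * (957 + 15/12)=-11499/320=-35.93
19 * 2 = 38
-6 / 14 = -3 / 7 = -0.43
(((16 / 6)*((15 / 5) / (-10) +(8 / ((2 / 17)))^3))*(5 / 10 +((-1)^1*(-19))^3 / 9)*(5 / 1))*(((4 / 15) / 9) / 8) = 43162039459 / 3645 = 11841437.44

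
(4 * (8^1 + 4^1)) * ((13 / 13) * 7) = 336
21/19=1.11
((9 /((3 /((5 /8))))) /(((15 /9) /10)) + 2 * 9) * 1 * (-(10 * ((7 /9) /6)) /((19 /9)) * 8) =-2730 /19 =-143.68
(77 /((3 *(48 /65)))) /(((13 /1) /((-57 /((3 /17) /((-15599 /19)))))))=708996.22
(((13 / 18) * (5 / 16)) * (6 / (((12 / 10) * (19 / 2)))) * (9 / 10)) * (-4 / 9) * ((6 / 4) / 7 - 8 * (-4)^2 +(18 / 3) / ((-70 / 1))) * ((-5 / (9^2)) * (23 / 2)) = -13381745 / 3102624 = -4.31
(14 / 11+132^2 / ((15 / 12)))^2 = 587868759076 / 3025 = 194336779.86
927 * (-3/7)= -2781/7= -397.29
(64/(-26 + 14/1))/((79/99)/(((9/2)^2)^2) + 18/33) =-1732104/177779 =-9.74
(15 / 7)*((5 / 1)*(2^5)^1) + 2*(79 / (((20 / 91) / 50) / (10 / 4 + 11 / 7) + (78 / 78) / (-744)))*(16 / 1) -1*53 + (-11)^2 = -5419697924 / 567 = -9558550.13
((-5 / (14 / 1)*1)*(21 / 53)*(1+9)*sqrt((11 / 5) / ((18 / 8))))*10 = -100*sqrt(55) / 53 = -13.99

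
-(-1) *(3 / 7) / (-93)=-0.00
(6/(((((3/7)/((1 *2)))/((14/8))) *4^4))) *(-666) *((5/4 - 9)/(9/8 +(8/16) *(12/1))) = 168609/1216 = 138.66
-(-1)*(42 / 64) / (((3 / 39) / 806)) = 110019 / 16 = 6876.19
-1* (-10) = 10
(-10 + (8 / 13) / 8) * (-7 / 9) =301 / 39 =7.72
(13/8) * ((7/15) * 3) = 91/40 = 2.28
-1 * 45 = -45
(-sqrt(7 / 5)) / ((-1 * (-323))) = -sqrt(35) / 1615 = -0.00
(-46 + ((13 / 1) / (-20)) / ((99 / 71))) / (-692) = 92003 / 1370160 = 0.07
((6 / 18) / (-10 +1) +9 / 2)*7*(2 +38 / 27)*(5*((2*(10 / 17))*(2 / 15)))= 3104080 / 37179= 83.49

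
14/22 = 7/11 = 0.64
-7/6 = -1.17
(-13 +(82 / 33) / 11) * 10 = -46370 / 363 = -127.74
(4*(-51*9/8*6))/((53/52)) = -71604/53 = -1351.02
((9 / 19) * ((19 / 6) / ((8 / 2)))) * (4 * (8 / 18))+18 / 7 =68 / 21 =3.24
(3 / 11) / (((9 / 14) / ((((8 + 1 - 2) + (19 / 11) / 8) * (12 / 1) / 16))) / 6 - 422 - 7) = -13335 / 20974987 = -0.00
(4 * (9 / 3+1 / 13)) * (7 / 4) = 280 / 13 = 21.54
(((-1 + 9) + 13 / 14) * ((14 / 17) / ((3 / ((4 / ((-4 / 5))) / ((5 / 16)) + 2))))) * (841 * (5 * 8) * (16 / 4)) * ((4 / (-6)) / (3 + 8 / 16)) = 134560000 / 153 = 879477.12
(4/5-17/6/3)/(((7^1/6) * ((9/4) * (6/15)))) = -26/189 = -0.14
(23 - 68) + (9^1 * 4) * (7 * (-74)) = -18693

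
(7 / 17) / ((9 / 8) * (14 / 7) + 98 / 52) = 364 / 3655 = 0.10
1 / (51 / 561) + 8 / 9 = 107 / 9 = 11.89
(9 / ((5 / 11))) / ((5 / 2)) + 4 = 298 / 25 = 11.92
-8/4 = -2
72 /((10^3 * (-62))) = -0.00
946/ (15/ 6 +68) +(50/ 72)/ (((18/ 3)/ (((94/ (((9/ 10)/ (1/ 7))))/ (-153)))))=327989659/ 24463782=13.41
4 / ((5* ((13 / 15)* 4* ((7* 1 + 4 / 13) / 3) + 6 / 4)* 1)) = 72 / 895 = 0.08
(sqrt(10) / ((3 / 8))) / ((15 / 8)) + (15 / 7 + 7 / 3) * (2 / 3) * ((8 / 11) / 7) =1504 / 4851 + 64 * sqrt(10) / 45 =4.81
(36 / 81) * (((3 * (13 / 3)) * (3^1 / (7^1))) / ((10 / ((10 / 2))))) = 26 / 21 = 1.24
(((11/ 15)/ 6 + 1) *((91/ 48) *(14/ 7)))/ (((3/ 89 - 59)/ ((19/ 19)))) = -817999/ 11335680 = -0.07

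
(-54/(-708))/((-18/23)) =-23/236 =-0.10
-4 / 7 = -0.57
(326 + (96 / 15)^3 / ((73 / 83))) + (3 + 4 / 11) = 62977059 / 100375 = 627.42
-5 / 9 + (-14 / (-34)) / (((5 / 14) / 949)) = 836593 / 765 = 1093.59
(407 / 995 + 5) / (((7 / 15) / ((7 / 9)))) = 1794 / 199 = 9.02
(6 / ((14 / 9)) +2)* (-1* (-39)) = 1599 / 7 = 228.43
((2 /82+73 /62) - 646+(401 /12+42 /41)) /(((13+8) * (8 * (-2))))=1.82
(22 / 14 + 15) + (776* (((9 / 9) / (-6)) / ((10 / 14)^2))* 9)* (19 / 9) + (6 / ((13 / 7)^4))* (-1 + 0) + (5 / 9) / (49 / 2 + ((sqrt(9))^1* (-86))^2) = -28757567243712236 / 5990777567775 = -4800.31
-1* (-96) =96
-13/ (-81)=13/ 81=0.16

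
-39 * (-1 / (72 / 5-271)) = -195 / 1283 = -0.15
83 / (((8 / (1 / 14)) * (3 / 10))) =415 / 168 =2.47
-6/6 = -1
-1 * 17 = -17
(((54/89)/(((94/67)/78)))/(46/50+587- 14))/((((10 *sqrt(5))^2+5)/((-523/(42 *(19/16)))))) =-245987820/201554387293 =-0.00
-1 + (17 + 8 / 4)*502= 9537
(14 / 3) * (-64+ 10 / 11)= -9716 / 33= -294.42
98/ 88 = 49/ 44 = 1.11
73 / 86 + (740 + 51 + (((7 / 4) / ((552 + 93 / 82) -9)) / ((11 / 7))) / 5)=83559048421 / 105523935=791.85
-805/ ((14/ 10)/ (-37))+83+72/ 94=1003862/ 47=21358.77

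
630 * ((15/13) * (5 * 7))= 330750/13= 25442.31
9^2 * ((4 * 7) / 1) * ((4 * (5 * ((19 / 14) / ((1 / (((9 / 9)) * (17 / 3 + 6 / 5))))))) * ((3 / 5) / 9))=140904 / 5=28180.80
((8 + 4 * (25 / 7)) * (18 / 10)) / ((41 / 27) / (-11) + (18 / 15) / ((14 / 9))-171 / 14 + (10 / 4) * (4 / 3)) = -833976 / 171467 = -4.86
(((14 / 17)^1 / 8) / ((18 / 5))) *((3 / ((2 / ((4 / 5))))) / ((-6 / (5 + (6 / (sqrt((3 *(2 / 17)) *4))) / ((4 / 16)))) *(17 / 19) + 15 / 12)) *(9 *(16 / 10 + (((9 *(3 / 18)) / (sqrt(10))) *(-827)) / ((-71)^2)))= -7607527515 *sqrt(10) / 1260675198268-23758056 *sqrt(255) / 92696705755 + 153216 *sqrt(102) / 18388555 + 24530520 / 62521087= 0.45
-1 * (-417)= 417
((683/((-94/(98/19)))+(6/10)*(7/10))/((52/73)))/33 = -1.58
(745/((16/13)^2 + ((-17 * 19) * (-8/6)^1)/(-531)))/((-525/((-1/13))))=1028547/6631100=0.16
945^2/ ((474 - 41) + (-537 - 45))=-893025/ 149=-5993.46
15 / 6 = 5 / 2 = 2.50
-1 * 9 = -9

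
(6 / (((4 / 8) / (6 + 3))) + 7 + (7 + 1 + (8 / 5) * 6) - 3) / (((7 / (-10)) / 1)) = -185.14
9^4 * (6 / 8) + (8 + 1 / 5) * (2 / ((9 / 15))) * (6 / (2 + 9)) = 217169 / 44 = 4935.66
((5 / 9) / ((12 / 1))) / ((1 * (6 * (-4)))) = -5 / 2592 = -0.00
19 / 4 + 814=3275 / 4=818.75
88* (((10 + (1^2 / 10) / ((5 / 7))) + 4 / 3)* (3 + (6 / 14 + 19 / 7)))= 3256132 / 525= 6202.16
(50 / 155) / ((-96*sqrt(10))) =-sqrt(10) / 2976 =-0.00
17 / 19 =0.89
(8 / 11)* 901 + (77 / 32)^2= 7446211 / 11264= 661.06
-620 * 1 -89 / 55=-34189 / 55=-621.62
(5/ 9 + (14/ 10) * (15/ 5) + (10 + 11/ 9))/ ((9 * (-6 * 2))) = -719/ 4860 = -0.15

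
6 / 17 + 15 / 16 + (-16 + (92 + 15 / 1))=25103 / 272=92.29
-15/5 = -3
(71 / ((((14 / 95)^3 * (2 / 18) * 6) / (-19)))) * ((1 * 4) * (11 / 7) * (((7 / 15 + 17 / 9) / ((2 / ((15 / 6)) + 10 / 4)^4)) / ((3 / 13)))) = -796896624875000 / 2329687899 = -342061.54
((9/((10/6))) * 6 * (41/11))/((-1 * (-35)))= 6642/1925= 3.45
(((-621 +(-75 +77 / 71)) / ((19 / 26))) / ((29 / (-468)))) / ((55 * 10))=300178476 / 10758275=27.90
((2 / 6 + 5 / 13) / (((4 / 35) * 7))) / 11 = 35 / 429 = 0.08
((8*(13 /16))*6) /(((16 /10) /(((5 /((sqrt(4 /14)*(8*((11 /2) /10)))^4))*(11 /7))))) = 4265625 /681472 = 6.26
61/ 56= 1.09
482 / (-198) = -241 / 99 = -2.43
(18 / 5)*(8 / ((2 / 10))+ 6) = 828 / 5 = 165.60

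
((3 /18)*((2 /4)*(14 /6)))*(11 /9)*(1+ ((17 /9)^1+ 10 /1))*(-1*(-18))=4466 /81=55.14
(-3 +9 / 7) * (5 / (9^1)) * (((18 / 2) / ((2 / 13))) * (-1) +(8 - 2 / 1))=50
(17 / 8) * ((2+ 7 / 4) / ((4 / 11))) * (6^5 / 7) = 681615 / 28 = 24343.39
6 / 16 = 3 / 8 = 0.38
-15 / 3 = -5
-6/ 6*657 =-657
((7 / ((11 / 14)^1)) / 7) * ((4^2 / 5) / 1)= 224 / 55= 4.07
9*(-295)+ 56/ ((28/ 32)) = -2591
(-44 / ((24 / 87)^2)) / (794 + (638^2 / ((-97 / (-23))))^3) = -8443137923 / 13128876499621648769440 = -0.00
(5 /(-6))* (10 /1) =-25 /3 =-8.33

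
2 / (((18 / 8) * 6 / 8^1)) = 1.19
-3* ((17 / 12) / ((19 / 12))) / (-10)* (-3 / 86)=-153 / 16340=-0.01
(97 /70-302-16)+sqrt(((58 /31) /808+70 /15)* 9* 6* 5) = -22163 /70+51* sqrt(19005170) /6262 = -281.11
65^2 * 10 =42250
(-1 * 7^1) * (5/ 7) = -5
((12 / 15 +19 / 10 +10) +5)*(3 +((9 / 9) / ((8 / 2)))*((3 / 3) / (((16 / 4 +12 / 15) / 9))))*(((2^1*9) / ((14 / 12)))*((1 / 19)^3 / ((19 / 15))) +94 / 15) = 384.86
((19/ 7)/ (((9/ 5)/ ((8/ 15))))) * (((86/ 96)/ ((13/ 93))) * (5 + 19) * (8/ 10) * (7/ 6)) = 115.45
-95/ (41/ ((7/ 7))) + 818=33443/ 41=815.68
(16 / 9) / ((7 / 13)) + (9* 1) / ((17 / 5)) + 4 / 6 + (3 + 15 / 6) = 25951 / 2142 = 12.12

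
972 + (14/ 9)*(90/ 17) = 16664/ 17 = 980.24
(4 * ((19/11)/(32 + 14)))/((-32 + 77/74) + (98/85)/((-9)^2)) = -0.00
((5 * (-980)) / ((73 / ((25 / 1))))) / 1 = -122500 / 73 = -1678.08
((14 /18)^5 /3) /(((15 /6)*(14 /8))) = 0.02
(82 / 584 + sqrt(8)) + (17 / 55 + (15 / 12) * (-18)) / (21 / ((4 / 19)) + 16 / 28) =-3644513 / 45112540 + 2 * sqrt(2) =2.75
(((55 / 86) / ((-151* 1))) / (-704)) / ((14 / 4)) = 5 / 2908864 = 0.00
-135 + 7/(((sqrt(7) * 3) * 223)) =-135 + sqrt(7)/669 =-135.00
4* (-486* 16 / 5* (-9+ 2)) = 217728 / 5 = 43545.60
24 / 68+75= 1281 / 17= 75.35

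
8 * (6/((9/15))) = 80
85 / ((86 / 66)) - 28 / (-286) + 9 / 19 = 7687964 / 116831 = 65.80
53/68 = 0.78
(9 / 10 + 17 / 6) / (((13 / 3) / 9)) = 504 / 65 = 7.75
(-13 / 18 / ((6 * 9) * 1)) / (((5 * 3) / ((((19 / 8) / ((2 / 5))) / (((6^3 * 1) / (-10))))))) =1235 / 5038848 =0.00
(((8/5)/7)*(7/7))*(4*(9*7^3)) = 14112/5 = 2822.40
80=80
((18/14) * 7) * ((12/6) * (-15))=-270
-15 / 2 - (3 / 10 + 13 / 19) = -806 / 95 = -8.48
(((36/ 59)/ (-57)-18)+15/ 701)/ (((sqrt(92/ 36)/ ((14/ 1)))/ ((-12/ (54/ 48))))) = 275352000*sqrt(23)/ 785821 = 1680.46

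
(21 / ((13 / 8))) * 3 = 504 / 13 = 38.77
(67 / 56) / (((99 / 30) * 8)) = 335 / 7392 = 0.05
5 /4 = 1.25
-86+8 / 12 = -256 / 3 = -85.33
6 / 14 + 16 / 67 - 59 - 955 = -475253 / 469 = -1013.33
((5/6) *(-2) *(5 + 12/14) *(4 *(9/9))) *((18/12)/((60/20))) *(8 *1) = -3280/21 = -156.19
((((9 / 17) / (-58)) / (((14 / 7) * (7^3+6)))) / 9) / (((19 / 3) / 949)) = -2847 / 13076332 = -0.00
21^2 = 441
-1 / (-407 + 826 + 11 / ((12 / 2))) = -6 / 2525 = -0.00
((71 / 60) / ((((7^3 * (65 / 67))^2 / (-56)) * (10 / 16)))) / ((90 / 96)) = -81592064 / 79885771875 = -0.00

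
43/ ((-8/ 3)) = -129/ 8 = -16.12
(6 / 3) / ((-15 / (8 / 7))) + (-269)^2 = 7597889 / 105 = 72360.85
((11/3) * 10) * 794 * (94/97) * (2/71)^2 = 32839840/1466931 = 22.39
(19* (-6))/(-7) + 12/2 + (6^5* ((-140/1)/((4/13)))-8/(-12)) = -3538057.05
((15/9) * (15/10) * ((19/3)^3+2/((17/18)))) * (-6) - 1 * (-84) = -575023/153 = -3758.32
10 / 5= 2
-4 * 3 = -12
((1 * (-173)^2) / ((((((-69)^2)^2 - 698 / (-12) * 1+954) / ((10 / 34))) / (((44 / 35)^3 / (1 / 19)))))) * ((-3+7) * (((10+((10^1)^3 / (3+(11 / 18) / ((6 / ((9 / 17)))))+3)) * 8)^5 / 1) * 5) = 16351519549569926467032673142848931927949312 / 372151937815172214986806835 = 43937751998730270.88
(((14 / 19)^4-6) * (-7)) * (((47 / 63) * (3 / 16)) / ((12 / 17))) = 297032245 / 37532448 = 7.91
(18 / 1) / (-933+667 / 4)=-72 / 3065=-0.02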